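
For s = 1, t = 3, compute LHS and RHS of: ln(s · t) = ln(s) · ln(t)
LHS = ln(1 · 3) = ln(3) ≈ 1.099
RHS = ln(1) · ln(3) = 0

LHS ≠ RHS (they differ by about 1.099), so the equation does not hold here.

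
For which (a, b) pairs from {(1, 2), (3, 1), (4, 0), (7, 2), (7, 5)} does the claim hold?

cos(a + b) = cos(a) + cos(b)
None

Testing each pair:
(1, 2): LHS = cos(3) ≈ -0.99, RHS = cos(2) + cos(1) ≈ 0.1242 → fails
(3, 1): LHS = cos(4) ≈ -0.6536, RHS = cos(3) + cos(1) ≈ -0.4497 → fails
(4, 0): LHS = cos(4) ≈ -0.6536, RHS = cos(4) + 1 ≈ 0.3464 → fails
(7, 2): LHS = cos(9) ≈ -0.9111, RHS = cos(2) + cos(7) ≈ 0.3378 → fails
(7, 5): LHS = cos(12) ≈ 0.8439, RHS = cos(5) + cos(7) ≈ 1.038 → fails

No pair satisfies the claim.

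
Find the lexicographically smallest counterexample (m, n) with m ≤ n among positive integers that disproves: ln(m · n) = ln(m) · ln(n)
(m, n) = (1, 2)

At (1, 1): both sides equal 0, so it holds there.

Substituting (1, 2) into the claim:
LHS = ln(1 · 2) = ln(2) ≈ 0.6931
RHS = ln(1) · ln(2) = 0

Since LHS ≠ RHS, this pair disproves the claim, and no lexicographically smaller pair (m ≤ n, positive integers) does.

For instance (4, 7) is also a counterexample (LHS = ln(28) ≈ 3.332, RHS = ln(4)·ln(7) ≈ 2.698), but it's lexicographically larger.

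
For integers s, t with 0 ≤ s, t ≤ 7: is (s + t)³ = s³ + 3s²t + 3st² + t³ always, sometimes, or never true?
The identity holds for every pair in the range. For instance at (s, t) = (5, 5): both sides equal 1000.

Answer: Always true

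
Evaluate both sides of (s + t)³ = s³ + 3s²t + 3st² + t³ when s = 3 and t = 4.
LHS = (3 + 4)³ = 343
RHS = 3³ + 3·3²·4 + 3·3·4² + 4³ = 343

LHS = RHS: the two sides agree.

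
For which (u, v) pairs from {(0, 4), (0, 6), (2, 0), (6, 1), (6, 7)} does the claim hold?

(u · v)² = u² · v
(0, 4), (0, 6), (2, 0), (6, 1)

Testing each pair:
(0, 4): LHS = 0, RHS = 0 → holds
(0, 6): LHS = 0, RHS = 0 → holds
(2, 0): LHS = 0, RHS = 0 → holds
(6, 1): LHS = 36, RHS = 36 → holds
(6, 7): LHS = 1764, RHS = 252 → fails

4 of 5 pairs satisfy the claim.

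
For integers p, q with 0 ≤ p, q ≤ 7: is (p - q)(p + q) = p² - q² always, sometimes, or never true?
The identity holds for every pair in the range. For instance at (p, q) = (5, 7): both sides equal -24.

Answer: Always true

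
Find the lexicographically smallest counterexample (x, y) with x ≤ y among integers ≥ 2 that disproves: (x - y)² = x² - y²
(x, y) = (2, 3)

Substituting (2, 3) into the claim:
LHS = (2 - 3)² = 1
RHS = 2² - 3² = -5

Since LHS ≠ RHS, this pair disproves the claim, and no lexicographically smaller pair (x ≤ y, integers ≥ 2) does.

For instance (4, 5) is also a counterexample (LHS = 1, RHS = -9), but it's lexicographically larger.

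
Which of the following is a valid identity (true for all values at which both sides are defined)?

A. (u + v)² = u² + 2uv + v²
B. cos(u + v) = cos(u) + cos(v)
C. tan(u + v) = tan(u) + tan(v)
A: holds — e.g. at (0, 1), both sides equal 1.
B: fails at (2, 2) — LHS = cos(4) ≈ -0.6536, RHS = 2·cos(2) ≈ -0.8323.
C: fails at (2, 5) — LHS = tan(7) ≈ 0.8714, RHS = tan(5) + tan(2) ≈ -5.566.

Answer: A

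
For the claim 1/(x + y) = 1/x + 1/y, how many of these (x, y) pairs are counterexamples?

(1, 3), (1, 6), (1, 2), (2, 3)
Testing each pair:
(1, 3): LHS = 1/4, RHS = 4/3 → counterexample
(1, 6): LHS = 1/7, RHS = 7/6 → counterexample
(1, 2): LHS = 1/3, RHS = 3/2 → counterexample
(2, 3): LHS = 1/5, RHS = 5/6 → counterexample

That makes 4 counterexamples.

Answer: 4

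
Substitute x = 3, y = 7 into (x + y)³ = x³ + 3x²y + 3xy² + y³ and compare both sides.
LHS = (3 + 7)³ = 1000
RHS = 3³ + 3·3²·7 + 3·3·7² + 7³ = 1000

LHS = RHS: the two sides agree.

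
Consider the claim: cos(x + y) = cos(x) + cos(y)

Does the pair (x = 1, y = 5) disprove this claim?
Yes

Substituting x = 1, y = 5:
LHS = cos(1 + 5) = cos(6) ≈ 0.9602
RHS = cos(1) + cos(5) ≈ 0.824

Since LHS ≠ RHS, this pair disproves the claim.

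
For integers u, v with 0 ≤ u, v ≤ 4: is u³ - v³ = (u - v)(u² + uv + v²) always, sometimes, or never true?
Always true

The identity holds for every pair in the range. For instance at (u, v) = (0, 3): both sides equal -27.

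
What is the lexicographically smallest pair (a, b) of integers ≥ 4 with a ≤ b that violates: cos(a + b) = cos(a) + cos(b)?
(a, b) = (4, 4)

Substituting (4, 4) into the claim:
LHS = cos(4 + 4) = cos(8) ≈ -0.1455
RHS = cos(4) + cos(4) = 2·cos(4) ≈ -1.307

Since LHS ≠ RHS, this pair disproves the claim, and no lexicographically smaller pair (a ≤ b, integers ≥ 4) does.

For instance (5, 7) is also a counterexample (LHS = cos(12) ≈ 0.8439, RHS = cos(5) + cos(7) ≈ 1.038), but it's lexicographically larger.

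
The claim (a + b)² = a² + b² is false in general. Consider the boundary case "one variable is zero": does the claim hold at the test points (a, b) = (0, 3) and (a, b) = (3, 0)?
Yes, holds at both test points

At (0, 3): LHS = 9, RHS = 9 → equal
At (3, 0): LHS = 9, RHS = 9 → equal

So the claim does hold at both of these boundary points, even though it is not an identity.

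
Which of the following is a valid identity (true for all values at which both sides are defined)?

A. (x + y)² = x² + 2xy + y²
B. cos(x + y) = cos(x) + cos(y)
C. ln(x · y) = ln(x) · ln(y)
A: holds — e.g. at (2, 2), both sides equal 16.
B: fails at (2, 2) — LHS = cos(4) ≈ -0.6536, RHS = 2·cos(2) ≈ -0.8323.
C: fails at (6, 7) — LHS = ln(42) ≈ 3.738, RHS = ln(6)·ln(7) ≈ 3.487.

Answer: A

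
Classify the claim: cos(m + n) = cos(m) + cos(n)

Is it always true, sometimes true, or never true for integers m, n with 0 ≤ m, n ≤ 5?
Never true

The claim fails for every pair in the range. For instance at (m, n) = (1, 5): LHS = cos(6) ≈ 0.9602, RHS = cos(5) + cos(1) ≈ 0.824.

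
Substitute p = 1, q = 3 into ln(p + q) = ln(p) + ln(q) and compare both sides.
LHS = ln(1 + 3) = ln(4) ≈ 1.386
RHS = ln(1) + ln(3) = ln(3) ≈ 1.099

LHS ≠ RHS (they differ by about 0.2877), so the equation does not hold here.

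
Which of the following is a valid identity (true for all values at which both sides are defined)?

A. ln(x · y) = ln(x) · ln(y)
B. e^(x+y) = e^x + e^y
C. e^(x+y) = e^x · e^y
C

A: fails at (2, 2) — LHS = ln(4) ≈ 1.386, RHS = ln(2)² ≈ 0.4805.
B: fails at (4, 5) — LHS = e^9 ≈ 8103, RHS = e^4 + e^5 ≈ 203.
C: holds — e.g. at (2, 5), both sides equal e^7 ≈ 1097.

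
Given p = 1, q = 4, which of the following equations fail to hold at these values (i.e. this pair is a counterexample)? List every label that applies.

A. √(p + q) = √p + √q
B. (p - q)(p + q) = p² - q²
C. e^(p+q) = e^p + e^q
A, C

Evaluating each claim at the given values:
A. LHS = √(5) ≈ 2.236, RHS = 3 → fails here (LHS ≠ RHS)
B. LHS = -15, RHS = -15 → holds here (LHS = RHS)
C. LHS = e^5 ≈ 148.4, RHS = e + e^4 ≈ 57.32 → fails here (LHS ≠ RHS)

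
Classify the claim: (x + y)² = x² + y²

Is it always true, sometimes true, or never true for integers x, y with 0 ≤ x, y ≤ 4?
Sometimes true

It holds at (x, y) = (0, 0) (both sides equal 0), but fails at (x, y) = (1, 2) (LHS = 9, RHS = 5).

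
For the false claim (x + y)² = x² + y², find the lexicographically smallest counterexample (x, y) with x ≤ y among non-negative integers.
At (0, 2): both sides equal 4, so it holds there.

Substituting (1, 1) into the claim:
LHS = (1 + 1)² = 4
RHS = 1² + 1² = 2

Since LHS ≠ RHS, this pair disproves the claim, and no lexicographically smaller pair (x ≤ y, non-negative integers) does.

For instance (4, 6) is also a counterexample (LHS = 100, RHS = 52), but it's lexicographically larger.

Answer: (x, y) = (1, 1)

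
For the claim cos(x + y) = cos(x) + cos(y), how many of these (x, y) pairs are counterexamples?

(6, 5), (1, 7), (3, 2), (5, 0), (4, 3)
Testing each pair:
(6, 5): LHS = cos(11) ≈ 0.004426, RHS = cos(5) + cos(6) ≈ 1.244 → counterexample
(1, 7): LHS = cos(8) ≈ -0.1455, RHS = cos(1) + cos(7) ≈ 1.294 → counterexample
(3, 2): LHS = cos(5) ≈ 0.2837, RHS = cos(3) + cos(2) ≈ -1.406 → counterexample
(5, 0): LHS = cos(5) ≈ 0.2837, RHS = cos(5) + 1 ≈ 1.284 → counterexample
(4, 3): LHS = cos(7) ≈ 0.7539, RHS = cos(3) + cos(4) ≈ -1.644 → counterexample

That makes 5 counterexamples.

Answer: 5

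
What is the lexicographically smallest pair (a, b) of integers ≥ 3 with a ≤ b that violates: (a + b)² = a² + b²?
(a, b) = (3, 3)

Substituting (3, 3) into the claim:
LHS = (3 + 3)² = 36
RHS = 3² + 3² = 18

Since LHS ≠ RHS, this pair disproves the claim, and no lexicographically smaller pair (a ≤ b, integers ≥ 3) does.

For instance (3, 5) is also a counterexample (LHS = 64, RHS = 34), but it's lexicographically larger.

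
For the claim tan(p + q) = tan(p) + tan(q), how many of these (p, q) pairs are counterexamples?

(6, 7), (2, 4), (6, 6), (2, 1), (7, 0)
Testing each pair:
(6, 7): LHS = tan(13) ≈ 0.463, RHS = tan(6) + tan(7) ≈ 0.5804 → counterexample
(2, 4): LHS = tan(6) ≈ -0.291, RHS = tan(2) + tan(4) ≈ -1.027 → counterexample
(6, 6): LHS = tan(12) ≈ -0.6359, RHS = 2·tan(6) ≈ -0.582 → counterexample
(2, 1): LHS = tan(3) ≈ -0.1425, RHS = tan(2) + tan(1) ≈ -0.6276 → counterexample
(7, 0): LHS = tan(7) ≈ 0.8714, RHS = tan(7) ≈ 0.8714 → satisfies claim

That makes 4 counterexamples.

Answer: 4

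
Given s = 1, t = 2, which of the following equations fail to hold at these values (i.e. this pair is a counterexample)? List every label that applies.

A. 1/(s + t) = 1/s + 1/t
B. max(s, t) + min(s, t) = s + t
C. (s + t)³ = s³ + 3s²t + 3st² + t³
Evaluating each claim at the given values:
A. LHS = 1/3, RHS = 3/2 → fails here (LHS ≠ RHS)
B. LHS = 3, RHS = 3 → holds here (LHS = RHS)
C. LHS = 27, RHS = 27 → holds here (LHS = RHS)

Answer: A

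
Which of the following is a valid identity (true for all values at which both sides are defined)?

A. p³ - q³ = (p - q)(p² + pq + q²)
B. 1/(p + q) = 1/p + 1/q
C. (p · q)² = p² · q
A

A: holds — e.g. at (3, 5), both sides equal -98.
B: fails at (3, 7) — LHS = 1/10, RHS = 10/21.
C: fails at (6, 7) — LHS = 1764, RHS = 252.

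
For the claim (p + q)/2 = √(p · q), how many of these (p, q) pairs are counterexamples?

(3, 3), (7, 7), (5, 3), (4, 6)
2

Testing each pair:
(3, 3): LHS = 3, RHS = 3 → satisfies claim
(7, 7): LHS = 7, RHS = 7 → satisfies claim
(5, 3): LHS = 4, RHS = √(15) ≈ 3.873 → counterexample
(4, 6): LHS = 5, RHS = 2·√(6) ≈ 4.899 → counterexample

That makes 2 counterexamples.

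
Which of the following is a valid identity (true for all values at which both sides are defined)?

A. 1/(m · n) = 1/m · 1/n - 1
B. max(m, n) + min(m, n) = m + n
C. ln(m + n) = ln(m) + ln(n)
B

A: fails at (1, 1) — LHS = 1, RHS = 0.
B: holds — e.g. at (4, 6), both sides equal 10.
C: fails at (6, 7) — LHS = ln(13) ≈ 2.565, RHS = ln(6) + ln(7) ≈ 3.738.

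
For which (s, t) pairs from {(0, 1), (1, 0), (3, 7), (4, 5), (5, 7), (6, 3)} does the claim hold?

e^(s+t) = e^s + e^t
Testing each pair:
(0, 1): LHS = e ≈ 2.718, RHS = 1 + e ≈ 3.718 → fails
(1, 0): LHS = e ≈ 2.718, RHS = 1 + e ≈ 3.718 → fails
(3, 7): LHS = e^10 ≈ 22026.5, RHS = e^3 + e^7 ≈ 1117 → fails
(4, 5): LHS = e^9 ≈ 8103, RHS = e^4 + e^5 ≈ 203 → fails
(5, 7): LHS = e^12 ≈ 162754.8, RHS = e^5 + e^7 ≈ 1245 → fails
(6, 3): LHS = e^9 ≈ 8103, RHS = e^3 + e^6 ≈ 423.5 → fails

No pair satisfies the claim.

Answer: None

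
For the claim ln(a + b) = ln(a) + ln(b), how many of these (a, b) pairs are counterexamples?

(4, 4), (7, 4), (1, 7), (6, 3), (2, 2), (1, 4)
Testing each pair:
(4, 4): LHS = ln(8) ≈ 2.079, RHS = 2·ln(4) ≈ 2.773 → counterexample
(7, 4): LHS = ln(11) ≈ 2.398, RHS = ln(4) + ln(7) ≈ 3.332 → counterexample
(1, 7): LHS = ln(8) ≈ 2.079, RHS = ln(7) ≈ 1.946 → counterexample
(6, 3): LHS = ln(9) ≈ 2.197, RHS = ln(3) + ln(6) ≈ 2.89 → counterexample
(2, 2): LHS = ln(4) ≈ 1.386, RHS = 2·ln(2) ≈ 1.386 → satisfies claim
(1, 4): LHS = ln(5) ≈ 1.609, RHS = ln(4) ≈ 1.386 → counterexample

That makes 5 counterexamples.

Answer: 5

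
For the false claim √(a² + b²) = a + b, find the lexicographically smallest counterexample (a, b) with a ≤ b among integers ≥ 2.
Substituting (2, 2) into the claim:
LHS = √(2² + 2²) = 2·√(2) ≈ 2.828
RHS = 2 + 2 = 4

Since LHS ≠ RHS, this pair disproves the claim, and no lexicographically smaller pair (a ≤ b, integers ≥ 2) does.

For instance (2, 6) is also a counterexample (LHS = 2·√(10) ≈ 6.325, RHS = 8), but it's lexicographically larger.

Answer: (a, b) = (2, 2)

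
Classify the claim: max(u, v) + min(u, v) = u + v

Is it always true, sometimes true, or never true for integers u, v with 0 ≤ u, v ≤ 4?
The identity holds for every pair in the range. For instance at (u, v) = (4, 0): both sides equal 4.

Answer: Always true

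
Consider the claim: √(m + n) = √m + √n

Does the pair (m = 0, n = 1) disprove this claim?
No

Substituting m = 0, n = 1:
LHS = √(0 + 1) = 1
RHS = √0 + √1 = 1

The sides agree, so this pair does not disprove the claim.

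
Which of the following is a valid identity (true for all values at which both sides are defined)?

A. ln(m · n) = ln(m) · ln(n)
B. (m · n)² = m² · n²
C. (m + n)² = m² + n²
B

A: fails at (3, 7) — LHS = ln(21) ≈ 3.045, RHS = ln(3)·ln(7) ≈ 2.138.
B: holds — e.g. at (6, 7), both sides equal 1764.
C: fails at (3, 4) — LHS = 49, RHS = 25.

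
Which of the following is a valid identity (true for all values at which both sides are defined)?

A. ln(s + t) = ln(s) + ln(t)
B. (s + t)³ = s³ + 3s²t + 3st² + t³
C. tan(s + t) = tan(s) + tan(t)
B

A: fails at (1, 2) — LHS = ln(3) ≈ 1.099, RHS = ln(2) ≈ 0.6931.
B: holds — e.g. at (4, 4), both sides equal 512.
C: fails at (1, 4) — LHS = tan(5) ≈ -3.381, RHS = tan(4) + tan(1) ≈ 2.715.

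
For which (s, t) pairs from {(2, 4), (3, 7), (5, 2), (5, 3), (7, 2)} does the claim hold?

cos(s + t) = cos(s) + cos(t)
Testing each pair:
(2, 4): LHS = cos(6) ≈ 0.9602, RHS = cos(4) + cos(2) ≈ -1.07 → fails
(3, 7): LHS = cos(10) ≈ -0.8391, RHS = cos(3) + cos(7) ≈ -0.2361 → fails
(5, 2): LHS = cos(7) ≈ 0.7539, RHS = cos(2) + cos(5) ≈ -0.1325 → fails
(5, 3): LHS = cos(8) ≈ -0.1455, RHS = cos(3) + cos(5) ≈ -0.7063 → fails
(7, 2): LHS = cos(9) ≈ -0.9111, RHS = cos(2) + cos(7) ≈ 0.3378 → fails

No pair satisfies the claim.

Answer: None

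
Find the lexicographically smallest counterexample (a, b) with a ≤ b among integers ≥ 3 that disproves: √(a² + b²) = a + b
Substituting (3, 3) into the claim:
LHS = √(3² + 3²) = 3·√(2) ≈ 4.243
RHS = 3 + 3 = 6

Since LHS ≠ RHS, this pair disproves the claim, and no lexicographically smaller pair (a ≤ b, integers ≥ 3) does.

For instance (3, 7) is also a counterexample (LHS = √(58) ≈ 7.616, RHS = 10), but it's lexicographically larger.

Answer: (a, b) = (3, 3)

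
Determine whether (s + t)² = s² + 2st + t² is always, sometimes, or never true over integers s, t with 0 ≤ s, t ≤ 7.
Always true

The identity holds for every pair in the range. For instance at (s, t) = (7, 4): both sides equal 121.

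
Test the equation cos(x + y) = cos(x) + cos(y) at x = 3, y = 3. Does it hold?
Fails

Substituting x = 3, y = 3:

LHS = cos(3 + 3) = cos(6) ≈ 0.9602
RHS = cos(3) + cos(3) = 2·cos(3) ≈ -1.98

LHS ≠ RHS, so the equation does not hold at this point.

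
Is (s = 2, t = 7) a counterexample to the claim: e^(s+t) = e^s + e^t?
Yes

Substituting s = 2, t = 7:
LHS = e^(2+7) = e^9 ≈ 8103
RHS = e^2 + e^7 ≈ 1104

Since LHS ≠ RHS, this pair disproves the claim.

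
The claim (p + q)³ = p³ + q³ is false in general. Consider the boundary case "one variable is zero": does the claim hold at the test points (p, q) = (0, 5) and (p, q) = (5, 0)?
Yes, holds at both test points

At (0, 5): LHS = 125, RHS = 125 → equal
At (5, 0): LHS = 125, RHS = 125 → equal

So the claim does hold at both of these boundary points, even though it is not an identity.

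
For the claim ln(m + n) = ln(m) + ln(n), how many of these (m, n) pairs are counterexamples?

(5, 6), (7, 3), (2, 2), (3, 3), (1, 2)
Testing each pair:
(5, 6): LHS = ln(11) ≈ 2.398, RHS = ln(5) + ln(6) ≈ 3.401 → counterexample
(7, 3): LHS = ln(10) ≈ 2.303, RHS = ln(3) + ln(7) ≈ 3.045 → counterexample
(2, 2): LHS = ln(4) ≈ 1.386, RHS = 2·ln(2) ≈ 1.386 → satisfies claim
(3, 3): LHS = ln(6) ≈ 1.792, RHS = 2·ln(3) ≈ 2.197 → counterexample
(1, 2): LHS = ln(3) ≈ 1.099, RHS = ln(2) ≈ 0.6931 → counterexample

That makes 4 counterexamples.

Answer: 4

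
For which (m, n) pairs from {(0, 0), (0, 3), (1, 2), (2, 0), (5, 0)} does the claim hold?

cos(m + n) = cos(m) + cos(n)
None

Testing each pair:
(0, 0): LHS = 1, RHS = 2 → fails
(0, 3): LHS = cos(3) ≈ -0.99, RHS = cos(3) + 1 ≈ 0.01001 → fails
(1, 2): LHS = cos(3) ≈ -0.99, RHS = cos(2) + cos(1) ≈ 0.1242 → fails
(2, 0): LHS = cos(2) ≈ -0.4161, RHS = cos(2) + 1 ≈ 0.5839 → fails
(5, 0): LHS = cos(5) ≈ 0.2837, RHS = cos(5) + 1 ≈ 1.284 → fails

No pair satisfies the claim.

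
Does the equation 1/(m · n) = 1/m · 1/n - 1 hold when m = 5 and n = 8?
Fails

Substituting m = 5, n = 8:

LHS = 1/(5 · 8) = 1/40
RHS = 1/5 · 1/8 - 1 = -39/40

LHS ≠ RHS, so the equation does not hold at this point.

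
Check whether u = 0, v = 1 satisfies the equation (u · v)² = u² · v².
Holds

Substituting u = 0, v = 1:

LHS = (0 · 1)² = 0
RHS = 0² · 1² = 0

LHS = RHS, so the equation holds at this point.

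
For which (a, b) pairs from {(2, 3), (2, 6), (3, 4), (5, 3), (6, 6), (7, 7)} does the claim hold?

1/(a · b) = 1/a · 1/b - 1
None

Testing each pair:
(2, 3): LHS = 1/6, RHS = -5/6 → fails
(2, 6): LHS = 1/12, RHS = -11/12 → fails
(3, 4): LHS = 1/12, RHS = -11/12 → fails
(5, 3): LHS = 1/15, RHS = -14/15 → fails
(6, 6): LHS = 1/36, RHS = -35/36 → fails
(7, 7): LHS = 1/49, RHS = -48/49 → fails

No pair satisfies the claim.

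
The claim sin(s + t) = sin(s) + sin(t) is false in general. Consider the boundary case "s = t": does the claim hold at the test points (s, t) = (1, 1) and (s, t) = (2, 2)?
At (1, 1): LHS = sin(2) ≈ 0.9093 ≠ RHS = 2·sin(1) ≈ 1.683
At (2, 2): LHS = sin(4) ≈ -0.7568 ≠ RHS = 2·sin(2) ≈ 1.819

Answer: No, fails at both test points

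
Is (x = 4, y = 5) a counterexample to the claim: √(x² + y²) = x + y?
Yes

Substituting x = 4, y = 5:
LHS = √(4² + 5²) = √(41) ≈ 6.403
RHS = 4 + 5 = 9

Since LHS ≠ RHS, this pair disproves the claim.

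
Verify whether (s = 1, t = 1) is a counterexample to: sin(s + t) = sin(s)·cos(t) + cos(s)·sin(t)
Substituting s = 1, t = 1:
LHS = sin(1 + 1) = sin(2) ≈ 0.9093
RHS = sin(1)·cos(1) + cos(1)·sin(1) = 2·sin(1)·cos(1) ≈ 0.9093

The sides agree, so this pair does not disprove the claim.

Answer: No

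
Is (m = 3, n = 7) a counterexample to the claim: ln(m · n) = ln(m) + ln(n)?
No

Substituting m = 3, n = 7:
LHS = ln(3 · 7) = ln(21) ≈ 3.045
RHS = ln(3) + ln(7) ≈ 3.045

The sides agree, so this pair does not disprove the claim.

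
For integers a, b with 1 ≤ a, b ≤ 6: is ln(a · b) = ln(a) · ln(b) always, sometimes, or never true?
It holds at (a, b) = (1, 1) (both sides equal 0), but fails at (a, b) = (6, 2) (LHS = ln(12) ≈ 2.485, RHS = ln(2)·ln(6) ≈ 1.242).

Answer: Sometimes true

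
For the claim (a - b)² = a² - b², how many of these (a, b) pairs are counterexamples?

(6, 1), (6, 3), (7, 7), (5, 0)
Testing each pair:
(6, 1): LHS = 25, RHS = 35 → counterexample
(6, 3): LHS = 9, RHS = 27 → counterexample
(7, 7): LHS = 0, RHS = 0 → satisfies claim
(5, 0): LHS = 25, RHS = 25 → satisfies claim

That makes 2 counterexamples.

Answer: 2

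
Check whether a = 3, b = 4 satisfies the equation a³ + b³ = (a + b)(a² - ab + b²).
Substituting a = 3, b = 4:

LHS = 3³ + 4³ = 91
RHS = (3 + 4)(3² - 3·4 + 4²) = 91

LHS = RHS, so the equation holds at this point.

Answer: Holds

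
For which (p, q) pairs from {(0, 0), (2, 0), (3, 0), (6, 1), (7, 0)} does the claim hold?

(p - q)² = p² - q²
Testing each pair:
(0, 0): LHS = 0, RHS = 0 → holds
(2, 0): LHS = 4, RHS = 4 → holds
(3, 0): LHS = 9, RHS = 9 → holds
(6, 1): LHS = 25, RHS = 35 → fails
(7, 0): LHS = 49, RHS = 49 → holds

4 of 5 pairs satisfy the claim.

Answer: (0, 0), (2, 0), (3, 0), (7, 0)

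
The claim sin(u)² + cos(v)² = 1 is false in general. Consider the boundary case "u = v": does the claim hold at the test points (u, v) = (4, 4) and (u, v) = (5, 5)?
At (4, 4): LHS = cos(4)² + sin(4)² = 1, RHS = 1 → equal
At (5, 5): LHS = cos(5)² + sin(5)² = 1, RHS = 1 → equal

So the claim does hold at both of these boundary points, even though it is not an identity.

Answer: Yes, holds at both test points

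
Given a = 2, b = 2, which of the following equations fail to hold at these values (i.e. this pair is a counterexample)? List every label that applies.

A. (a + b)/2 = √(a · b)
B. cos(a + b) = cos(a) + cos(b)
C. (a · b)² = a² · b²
Evaluating each claim at the given values:
A. LHS = 2, RHS = 2 → holds here (LHS = RHS)
B. LHS = cos(4) ≈ -0.6536, RHS = 2·cos(2) ≈ -0.8323 → fails here (LHS ≠ RHS)
C. LHS = 16, RHS = 16 → holds here (LHS = RHS)

Answer: B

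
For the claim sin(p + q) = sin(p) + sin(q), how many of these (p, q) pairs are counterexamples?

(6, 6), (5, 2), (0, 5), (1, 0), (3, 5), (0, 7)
Testing each pair:
(6, 6): LHS = sin(12) ≈ -0.5366, RHS = 2·sin(6) ≈ -0.5588 → counterexample
(5, 2): LHS = sin(7) ≈ 0.657, RHS = sin(5) + sin(2) ≈ -0.04963 → counterexample
(0, 5): LHS = sin(5) ≈ -0.9589, RHS = sin(5) ≈ -0.9589 → satisfies claim
(1, 0): LHS = sin(1) ≈ 0.8415, RHS = sin(1) ≈ 0.8415 → satisfies claim
(3, 5): LHS = sin(8) ≈ 0.9894, RHS = sin(5) + sin(3) ≈ -0.8178 → counterexample
(0, 7): LHS = sin(7) ≈ 0.657, RHS = sin(7) ≈ 0.657 → satisfies claim

That makes 3 counterexamples.

Answer: 3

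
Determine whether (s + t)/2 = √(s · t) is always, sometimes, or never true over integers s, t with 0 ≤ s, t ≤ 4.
Sometimes true

It holds at (s, t) = (1, 1) (both sides equal 1), but fails at (s, t) = (4, 0) (LHS = 2, RHS = 0).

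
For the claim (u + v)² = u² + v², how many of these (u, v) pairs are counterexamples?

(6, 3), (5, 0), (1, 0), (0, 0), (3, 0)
1

Testing each pair:
(6, 3): LHS = 81, RHS = 45 → counterexample
(5, 0): LHS = 25, RHS = 25 → satisfies claim
(1, 0): LHS = 1, RHS = 1 → satisfies claim
(0, 0): LHS = 0, RHS = 0 → satisfies claim
(3, 0): LHS = 9, RHS = 9 → satisfies claim

That makes 1 counterexample.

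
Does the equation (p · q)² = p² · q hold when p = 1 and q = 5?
Fails

Substituting p = 1, q = 5:

LHS = (1 · 5)² = 25
RHS = 1² · 5 = 5

LHS ≠ RHS, so the equation does not hold at this point.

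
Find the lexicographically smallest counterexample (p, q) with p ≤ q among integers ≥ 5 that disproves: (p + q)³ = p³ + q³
(p, q) = (5, 5)

Substituting (5, 5) into the claim:
LHS = (5 + 5)³ = 1000
RHS = 5³ + 5³ = 250

Since LHS ≠ RHS, this pair disproves the claim, and no lexicographically smaller pair (p ≤ q, integers ≥ 5) does.

For instance (9, 11) is also a counterexample (LHS = 8000, RHS = 2060), but it's lexicographically larger.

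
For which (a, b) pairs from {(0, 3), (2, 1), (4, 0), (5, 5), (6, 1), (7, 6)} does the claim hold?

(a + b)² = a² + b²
(0, 3), (4, 0)

Testing each pair:
(0, 3): LHS = 9, RHS = 9 → holds
(2, 1): LHS = 9, RHS = 5 → fails
(4, 0): LHS = 16, RHS = 16 → holds
(5, 5): LHS = 100, RHS = 50 → fails
(6, 1): LHS = 49, RHS = 37 → fails
(7, 6): LHS = 169, RHS = 85 → fails

2 of 6 pairs satisfy the claim.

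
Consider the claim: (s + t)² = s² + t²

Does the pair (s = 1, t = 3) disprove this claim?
Substituting s = 1, t = 3:
LHS = (1 + 3)² = 16
RHS = 1² + 3² = 10

Since LHS ≠ RHS, this pair disproves the claim.

Answer: Yes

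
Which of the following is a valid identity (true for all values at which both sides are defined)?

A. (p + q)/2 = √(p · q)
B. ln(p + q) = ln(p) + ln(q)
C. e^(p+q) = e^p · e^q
C

A: fails at (2, 3) — LHS = 5/2, RHS = √(6) ≈ 2.449.
B: fails at (5, 5) — LHS = ln(10) ≈ 2.303, RHS = 2·ln(5) ≈ 3.219.
C: holds — e.g. at (3, 7), both sides equal e^10 ≈ 22026.5.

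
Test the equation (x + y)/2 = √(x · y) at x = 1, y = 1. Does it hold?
Holds

Substituting x = 1, y = 1:

LHS = (1 + 1)/2 = 1
RHS = √(1 · 1) = 1

LHS = RHS, so the equation holds at this point.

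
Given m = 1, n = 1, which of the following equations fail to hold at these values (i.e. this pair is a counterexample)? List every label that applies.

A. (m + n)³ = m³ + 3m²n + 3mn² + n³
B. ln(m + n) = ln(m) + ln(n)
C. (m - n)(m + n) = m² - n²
Evaluating each claim at the given values:
A. LHS = 8, RHS = 8 → holds here (LHS = RHS)
B. LHS = ln(2) ≈ 0.6931, RHS = 0 → fails here (LHS ≠ RHS)
C. LHS = 0, RHS = 0 → holds here (LHS = RHS)

Answer: B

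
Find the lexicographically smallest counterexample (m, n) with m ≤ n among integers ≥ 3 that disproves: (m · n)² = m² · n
(m, n) = (3, 3)

Substituting (3, 3) into the claim:
LHS = (3 · 3)² = 81
RHS = 3² · 3 = 27

Since LHS ≠ RHS, this pair disproves the claim, and no lexicographically smaller pair (m ≤ n, integers ≥ 3) does.

For instance (4, 7) is also a counterexample (LHS = 784, RHS = 112), but it's lexicographically larger.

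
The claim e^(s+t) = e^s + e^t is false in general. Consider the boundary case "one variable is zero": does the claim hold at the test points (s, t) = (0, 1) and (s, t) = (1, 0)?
No, fails at both test points

At (0, 1): LHS = e ≈ 2.718 ≠ RHS = 1 + e ≈ 3.718
At (1, 0): LHS = e ≈ 2.718 ≠ RHS = 1 + e ≈ 3.718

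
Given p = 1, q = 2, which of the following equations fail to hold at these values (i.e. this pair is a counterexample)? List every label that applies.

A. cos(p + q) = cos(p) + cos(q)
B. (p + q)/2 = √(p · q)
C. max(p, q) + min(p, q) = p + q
A, B

Evaluating each claim at the given values:
A. LHS = cos(3) ≈ -0.99, RHS = cos(2) + cos(1) ≈ 0.1242 → fails here (LHS ≠ RHS)
B. LHS = 3/2, RHS = √(2) ≈ 1.414 → fails here (LHS ≠ RHS)
C. LHS = 3, RHS = 3 → holds here (LHS = RHS)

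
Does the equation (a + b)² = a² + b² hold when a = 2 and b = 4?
Substituting a = 2, b = 4:

LHS = (2 + 4)² = 36
RHS = 2² + 4² = 20

LHS ≠ RHS, so the equation does not hold at this point.

Answer: Fails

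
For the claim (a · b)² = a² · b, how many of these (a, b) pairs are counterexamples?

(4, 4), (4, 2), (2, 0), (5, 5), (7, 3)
4

Testing each pair:
(4, 4): LHS = 256, RHS = 64 → counterexample
(4, 2): LHS = 64, RHS = 32 → counterexample
(2, 0): LHS = 0, RHS = 0 → satisfies claim
(5, 5): LHS = 625, RHS = 125 → counterexample
(7, 3): LHS = 441, RHS = 147 → counterexample

That makes 4 counterexamples.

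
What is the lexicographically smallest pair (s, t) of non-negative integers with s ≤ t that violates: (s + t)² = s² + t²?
(s, t) = (1, 1)

At (0, 3): both sides equal 9, so it holds there.

Substituting (1, 1) into the claim:
LHS = (1 + 1)² = 4
RHS = 1² + 1² = 2

Since LHS ≠ RHS, this pair disproves the claim, and no lexicographically smaller pair (s ≤ t, non-negative integers) does.

For instance (2, 2) is also a counterexample (LHS = 16, RHS = 8), but it's lexicographically larger.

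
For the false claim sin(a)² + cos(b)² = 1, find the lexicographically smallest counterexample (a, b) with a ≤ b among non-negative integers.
At (0, 0): both sides equal 1, so it holds there.

Substituting (0, 1) into the claim:
LHS = sin(0)² + cos(1)² = cos(1)² ≈ 0.2919
RHS = 1

Since LHS ≠ RHS, this pair disproves the claim, and no lexicographically smaller pair (a ≤ b, non-negative integers) does.

For instance (4, 7) is also a counterexample (LHS = cos(7)² + sin(4)² ≈ 1.141, RHS = 1), but it's lexicographically larger.

Answer: (a, b) = (0, 1)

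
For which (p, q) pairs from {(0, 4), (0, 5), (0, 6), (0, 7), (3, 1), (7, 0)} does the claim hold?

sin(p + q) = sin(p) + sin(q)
Testing each pair:
(0, 4): LHS = sin(4) ≈ -0.7568, RHS = sin(4) ≈ -0.7568 → holds
(0, 5): LHS = sin(5) ≈ -0.9589, RHS = sin(5) ≈ -0.9589 → holds
(0, 6): LHS = sin(6) ≈ -0.2794, RHS = sin(6) ≈ -0.2794 → holds
(0, 7): LHS = sin(7) ≈ 0.657, RHS = sin(7) ≈ 0.657 → holds
(3, 1): LHS = sin(4) ≈ -0.7568, RHS = sin(3) + sin(1) ≈ 0.9826 → fails
(7, 0): LHS = sin(7) ≈ 0.657, RHS = sin(7) ≈ 0.657 → holds

5 of 6 pairs satisfy the claim.

Answer: (0, 4), (0, 5), (0, 6), (0, 7), (7, 0)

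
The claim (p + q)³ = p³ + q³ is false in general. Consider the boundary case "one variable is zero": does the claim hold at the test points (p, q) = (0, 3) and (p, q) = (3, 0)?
At (0, 3): LHS = 27, RHS = 27 → equal
At (3, 0): LHS = 27, RHS = 27 → equal

So the claim does hold at both of these boundary points, even though it is not an identity.

Answer: Yes, holds at both test points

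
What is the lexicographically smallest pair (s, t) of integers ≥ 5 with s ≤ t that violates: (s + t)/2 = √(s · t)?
Substituting (5, 6) into the claim:
LHS = (5 + 6)/2 = 11/2
RHS = √(5 · 6) = √(30) ≈ 5.477

Since LHS ≠ RHS, this pair disproves the claim, and no lexicographically smaller pair (s ≤ t, integers ≥ 5) does.

For instance (5, 8) is also a counterexample (LHS = 13/2, RHS = 2·√(10) ≈ 6.325), but it's lexicographically larger.

Answer: (s, t) = (5, 6)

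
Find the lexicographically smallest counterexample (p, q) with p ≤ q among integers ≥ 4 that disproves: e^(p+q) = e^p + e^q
(p, q) = (4, 4)

Substituting (4, 4) into the claim:
LHS = e^(4+4) = e^8 ≈ 2981
RHS = e^4 + e^4 = 2·e^4 ≈ 109.2

Since LHS ≠ RHS, this pair disproves the claim, and no lexicographically smaller pair (p ≤ q, integers ≥ 4) does.

For instance (6, 7) is also a counterexample (LHS = e^13 ≈ 442413.4, RHS = e^6 + e^7 ≈ 1500), but it's lexicographically larger.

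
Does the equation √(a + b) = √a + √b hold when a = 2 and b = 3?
Fails

Substituting a = 2, b = 3:

LHS = √(2 + 3) = √(5) ≈ 2.236
RHS = √2 + √3 = √(2) + √(3) ≈ 3.146

LHS ≠ RHS, so the equation does not hold at this point.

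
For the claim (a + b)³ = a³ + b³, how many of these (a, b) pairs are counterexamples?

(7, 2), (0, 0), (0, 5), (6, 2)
2

Testing each pair:
(7, 2): LHS = 729, RHS = 351 → counterexample
(0, 0): LHS = 0, RHS = 0 → satisfies claim
(0, 5): LHS = 125, RHS = 125 → satisfies claim
(6, 2): LHS = 512, RHS = 224 → counterexample

That makes 2 counterexamples.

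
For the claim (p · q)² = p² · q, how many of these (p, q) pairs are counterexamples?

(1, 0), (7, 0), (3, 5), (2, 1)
Testing each pair:
(1, 0): LHS = 0, RHS = 0 → satisfies claim
(7, 0): LHS = 0, RHS = 0 → satisfies claim
(3, 5): LHS = 225, RHS = 45 → counterexample
(2, 1): LHS = 4, RHS = 4 → satisfies claim

That makes 1 counterexample.

Answer: 1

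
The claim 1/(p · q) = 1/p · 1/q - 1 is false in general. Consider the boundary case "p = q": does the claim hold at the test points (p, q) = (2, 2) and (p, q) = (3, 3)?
At (2, 2): LHS = 1/4 ≠ RHS = -3/4
At (3, 3): LHS = 1/9 ≠ RHS = -8/9

Answer: No, fails at both test points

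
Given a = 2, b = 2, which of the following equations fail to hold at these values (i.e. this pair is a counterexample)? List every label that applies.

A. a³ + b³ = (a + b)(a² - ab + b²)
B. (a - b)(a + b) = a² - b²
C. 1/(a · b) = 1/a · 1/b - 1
C

Evaluating each claim at the given values:
A. LHS = 16, RHS = 16 → holds here (LHS = RHS)
B. LHS = 0, RHS = 0 → holds here (LHS = RHS)
C. LHS = 1/4, RHS = -3/4 → fails here (LHS ≠ RHS)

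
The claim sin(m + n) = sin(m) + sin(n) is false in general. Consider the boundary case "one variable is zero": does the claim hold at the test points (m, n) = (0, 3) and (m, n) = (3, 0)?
At (0, 3): LHS = sin(3) ≈ 0.1411, RHS = sin(3) ≈ 0.1411 → equal
At (3, 0): LHS = sin(3) ≈ 0.1411, RHS = sin(3) ≈ 0.1411 → equal

So the claim does hold at both of these boundary points, even though it is not an identity.

Answer: Yes, holds at both test points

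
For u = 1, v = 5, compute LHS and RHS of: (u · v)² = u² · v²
LHS = (1 · 5)² = 25
RHS = 1² · 5² = 25

LHS = RHS: the two sides agree.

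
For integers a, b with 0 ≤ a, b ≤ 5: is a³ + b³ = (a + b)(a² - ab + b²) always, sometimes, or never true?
The identity holds for every pair in the range. For instance at (a, b) = (1, 3): both sides equal 28.

Answer: Always true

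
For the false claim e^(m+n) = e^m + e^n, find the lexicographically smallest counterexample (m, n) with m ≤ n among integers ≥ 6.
Substituting (6, 6) into the claim:
LHS = e^(6+6) = e^12 ≈ 162754.8
RHS = e^6 + e^6 = 2·e^6 ≈ 806.9

Since LHS ≠ RHS, this pair disproves the claim, and no lexicographically smaller pair (m ≤ n, integers ≥ 6) does.

For instance (11, 13) is also a counterexample (LHS = e^24 ≈ 26489122129.8, RHS = e^11 + e^13 ≈ 502287.5), but it's lexicographically larger.

Answer: (m, n) = (6, 6)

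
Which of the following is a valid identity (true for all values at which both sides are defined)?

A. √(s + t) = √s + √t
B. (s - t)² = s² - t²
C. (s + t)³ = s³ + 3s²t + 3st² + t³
A: fails at (5, 5) — LHS = √(10) ≈ 3.162, RHS = 2·√(5) ≈ 4.472.
B: fails at (3, 7) — LHS = 16, RHS = -40.
C: holds — e.g. at (5, 5), both sides equal 1000.

Answer: C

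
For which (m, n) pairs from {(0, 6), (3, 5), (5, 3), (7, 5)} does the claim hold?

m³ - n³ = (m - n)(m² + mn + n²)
Testing each pair:
(0, 6): LHS = -216, RHS = -216 → holds
(3, 5): LHS = -98, RHS = -98 → holds
(5, 3): LHS = 98, RHS = 98 → holds
(7, 5): LHS = 218, RHS = 218 → holds

Every pair satisfies the claim.

Answer: All pairs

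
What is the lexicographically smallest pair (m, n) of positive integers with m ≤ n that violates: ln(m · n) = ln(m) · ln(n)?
(m, n) = (1, 2)

Substituting (1, 2) into the claim:
LHS = ln(1 · 2) = ln(2) ≈ 0.6931
RHS = ln(1) · ln(2) = 0

Since LHS ≠ RHS, this pair disproves the claim, and no lexicographically smaller pair (m ≤ n, positive integers) does.

For instance (2, 2) is also a counterexample (LHS = ln(4) ≈ 1.386, RHS = ln(2)² ≈ 0.4805), but it's lexicographically larger.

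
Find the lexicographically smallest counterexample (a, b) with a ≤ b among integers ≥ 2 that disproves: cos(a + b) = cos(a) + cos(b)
(a, b) = (2, 2)

Substituting (2, 2) into the claim:
LHS = cos(2 + 2) = cos(4) ≈ -0.6536
RHS = cos(2) + cos(2) = 2·cos(2) ≈ -0.8323

Since LHS ≠ RHS, this pair disproves the claim, and no lexicographically smaller pair (a ≤ b, integers ≥ 2) does.

For instance (9, 9) is also a counterexample (LHS = cos(18) ≈ 0.6603, RHS = 2·cos(9) ≈ -1.822), but it's lexicographically larger.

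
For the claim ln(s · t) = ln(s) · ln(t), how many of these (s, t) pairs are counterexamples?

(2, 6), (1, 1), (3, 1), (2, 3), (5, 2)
4

Testing each pair:
(2, 6): LHS = ln(12) ≈ 2.485, RHS = ln(2)·ln(6) ≈ 1.242 → counterexample
(1, 1): LHS = 0, RHS = 0 → satisfies claim
(3, 1): LHS = ln(3) ≈ 1.099, RHS = 0 → counterexample
(2, 3): LHS = ln(6) ≈ 1.792, RHS = ln(2)·ln(3) ≈ 0.7615 → counterexample
(5, 2): LHS = ln(10) ≈ 2.303, RHS = ln(2)·ln(5) ≈ 1.116 → counterexample

That makes 4 counterexamples.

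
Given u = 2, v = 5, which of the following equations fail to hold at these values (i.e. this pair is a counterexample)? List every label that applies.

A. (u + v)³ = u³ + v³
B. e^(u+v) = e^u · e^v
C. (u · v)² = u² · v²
Evaluating each claim at the given values:
A. LHS = 343, RHS = 133 → fails here (LHS ≠ RHS)
B. LHS = e^7 ≈ 1097, RHS = e^7 ≈ 1097 → holds here (LHS = RHS)
C. LHS = 100, RHS = 100 → holds here (LHS = RHS)

Answer: A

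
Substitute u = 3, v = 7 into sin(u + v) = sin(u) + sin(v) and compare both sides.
LHS = sin(3 + 7) = sin(10) ≈ -0.544
RHS = sin(3) + sin(7) ≈ 0.7981

LHS ≠ RHS (they differ by about 1.342), so the equation does not hold here.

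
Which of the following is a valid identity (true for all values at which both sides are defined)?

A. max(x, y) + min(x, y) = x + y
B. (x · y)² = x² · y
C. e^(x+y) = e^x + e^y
A

A: holds — e.g. at (1, 5), both sides equal 6.
B: fails at (3, 5) — LHS = 225, RHS = 45.
C: fails at (2, 4) — LHS = e^6 ≈ 403.4, RHS = e^2 + e^4 ≈ 61.99.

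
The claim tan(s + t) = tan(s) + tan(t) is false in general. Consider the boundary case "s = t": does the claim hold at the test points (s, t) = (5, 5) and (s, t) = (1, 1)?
No, fails at both test points

At (5, 5): LHS = tan(10) ≈ 0.6484 ≠ RHS = 2·tan(5) ≈ -6.761
At (1, 1): LHS = tan(2) ≈ -2.185 ≠ RHS = 2·tan(1) ≈ 3.115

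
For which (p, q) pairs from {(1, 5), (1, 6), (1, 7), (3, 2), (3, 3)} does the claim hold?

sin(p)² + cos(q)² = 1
(3, 3)

Testing each pair:
(1, 5): LHS = cos(5)² + sin(1)² ≈ 0.7885, RHS = 1 → fails
(1, 6): LHS = sin(1)² + cos(6)² ≈ 1.63, RHS = 1 → fails
(1, 7): LHS = cos(7)² + sin(1)² ≈ 1.276, RHS = 1 → fails
(3, 2): LHS = sin(3)² + cos(2)² ≈ 0.1931, RHS = 1 → fails
(3, 3): LHS = sin(3)² + cos(3)² = 1, RHS = 1 → holds

1 of 5 pairs satisfies the claim.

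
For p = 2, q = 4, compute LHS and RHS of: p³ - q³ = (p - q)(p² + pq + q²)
LHS = 2³ - 4³ = -56
RHS = (2 - 4)(2² + 2·4 + 4²) = -56

LHS = RHS: the two sides agree.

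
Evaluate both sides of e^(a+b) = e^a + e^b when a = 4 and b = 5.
LHS = e^(4+5) = e^9 ≈ 8103
RHS = e^4 + e^5 ≈ 203

LHS ≠ RHS (they differ by about 7900), so the equation does not hold here.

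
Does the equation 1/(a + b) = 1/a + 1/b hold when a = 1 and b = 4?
Fails

Substituting a = 1, b = 4:

LHS = 1/(1 + 4) = 1/5
RHS = 1/1 + 1/4 = 5/4

LHS ≠ RHS, so the equation does not hold at this point.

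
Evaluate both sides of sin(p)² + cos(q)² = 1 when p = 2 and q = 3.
LHS = sin(2)² + cos(3)² ≈ 1.807
RHS = 1

LHS ≠ RHS (they differ by about 0.8069), so the equation does not hold here.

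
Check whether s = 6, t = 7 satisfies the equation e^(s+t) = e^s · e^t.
Substituting s = 6, t = 7:

LHS = e^(6+7) = e^13 ≈ 442413.4
RHS = e^6 · e^7 = e^13 ≈ 442413.4

LHS = RHS, so the equation holds at this point.

Answer: Holds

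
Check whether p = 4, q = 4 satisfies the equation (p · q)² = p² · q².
Holds

Substituting p = 4, q = 4:

LHS = (4 · 4)² = 256
RHS = 4² · 4² = 256

LHS = RHS, so the equation holds at this point.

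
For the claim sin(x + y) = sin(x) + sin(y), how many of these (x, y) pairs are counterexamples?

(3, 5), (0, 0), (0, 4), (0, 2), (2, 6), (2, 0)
2

Testing each pair:
(3, 5): LHS = sin(8) ≈ 0.9894, RHS = sin(5) + sin(3) ≈ -0.8178 → counterexample
(0, 0): LHS = 0, RHS = 0 → satisfies claim
(0, 4): LHS = sin(4) ≈ -0.7568, RHS = sin(4) ≈ -0.7568 → satisfies claim
(0, 2): LHS = sin(2) ≈ 0.9093, RHS = sin(2) ≈ 0.9093 → satisfies claim
(2, 6): LHS = sin(8) ≈ 0.9894, RHS = sin(6) + sin(2) ≈ 0.6299 → counterexample
(2, 0): LHS = sin(2) ≈ 0.9093, RHS = sin(2) ≈ 0.9093 → satisfies claim

That makes 2 counterexamples.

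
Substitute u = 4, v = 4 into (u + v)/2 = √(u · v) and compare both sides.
LHS = (4 + 4)/2 = 4
RHS = √(4 · 4) = 4

LHS = RHS: the two sides agree.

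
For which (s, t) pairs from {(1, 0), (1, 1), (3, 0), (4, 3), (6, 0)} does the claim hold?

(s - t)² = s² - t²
(1, 0), (1, 1), (3, 0), (6, 0)

Testing each pair:
(1, 0): LHS = 1, RHS = 1 → holds
(1, 1): LHS = 0, RHS = 0 → holds
(3, 0): LHS = 9, RHS = 9 → holds
(4, 3): LHS = 1, RHS = 7 → fails
(6, 0): LHS = 36, RHS = 36 → holds

4 of 5 pairs satisfy the claim.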